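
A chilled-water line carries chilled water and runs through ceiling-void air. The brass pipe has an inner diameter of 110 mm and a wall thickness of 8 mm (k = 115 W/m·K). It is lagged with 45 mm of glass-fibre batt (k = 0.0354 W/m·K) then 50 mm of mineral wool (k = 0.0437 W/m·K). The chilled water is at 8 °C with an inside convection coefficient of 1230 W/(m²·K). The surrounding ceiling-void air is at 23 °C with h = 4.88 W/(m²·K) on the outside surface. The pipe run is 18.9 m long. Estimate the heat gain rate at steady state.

Q ≈ 70.6 W

For a radial system each layer contributes R = ln(r_out/r_in)/(2πkL); films add R = 1/(hA).
R_inner film = 1/(h_i·2πr₁L) = 1/(1230×2π×0.055×18.9) = 1.245×10^-4 K/W
R_brass pipe wall = ln(63/55)/(2π×115×18.9) = 9.944×10^-6 K/W
R_glass-fibre batt = ln(108/63)/(2π×0.0354×18.9) = 0.1282 K/W
R_mineral wool = ln(158/108)/(2π×0.0437×18.9) = 0.07331 K/W
R_outer film = 1/(h_o·2πr_oL) = 1/(4.88×2π×0.158×18.9) = 0.01092 K/W
R_total = 0.2126 K/W
Q = ΔT/R_total = 15/0.2126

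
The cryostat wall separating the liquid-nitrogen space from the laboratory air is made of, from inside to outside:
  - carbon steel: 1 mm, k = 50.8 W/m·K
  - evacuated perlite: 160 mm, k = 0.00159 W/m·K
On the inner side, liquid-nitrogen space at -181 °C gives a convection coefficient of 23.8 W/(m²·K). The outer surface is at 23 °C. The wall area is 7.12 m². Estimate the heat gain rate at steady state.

Model the wall as resistances in series:
R_inner film = 1/(h_i·A) = 1/(23.8×7.12) = 0.005901 K/W
R_carbon steel = L/(kA) = 0.001/(50.8×7.12) = 2.765×10^-6 K/W
R_evacuated perlite = L/(kA) = 0.16/(0.00159×7.12) = 14.13 K/W
R_total = 14.14 K/W
Q = ΔT / R_total = 204 / 14.14

Q ≈ 14.4 W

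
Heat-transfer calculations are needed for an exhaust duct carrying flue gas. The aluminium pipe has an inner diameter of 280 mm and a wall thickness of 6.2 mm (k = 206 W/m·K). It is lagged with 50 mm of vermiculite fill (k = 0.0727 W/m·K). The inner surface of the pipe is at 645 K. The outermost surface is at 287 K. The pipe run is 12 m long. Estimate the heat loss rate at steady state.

Cylindrical conduction, so R = ln(r₂/r₁)/(2πkL) per layer, in series:
R_aluminium pipe wall = ln(146.2/140)/(2π×206×12) = 2.79×10^-6 K/W
R_vermiculite fill = ln(196.2/146.2)/(2π×0.0727×12) = 0.05366 K/W
R_total = 0.05367 K/W
Q = ΔT/R_total = 358/0.05367

Q ≈ 6670 W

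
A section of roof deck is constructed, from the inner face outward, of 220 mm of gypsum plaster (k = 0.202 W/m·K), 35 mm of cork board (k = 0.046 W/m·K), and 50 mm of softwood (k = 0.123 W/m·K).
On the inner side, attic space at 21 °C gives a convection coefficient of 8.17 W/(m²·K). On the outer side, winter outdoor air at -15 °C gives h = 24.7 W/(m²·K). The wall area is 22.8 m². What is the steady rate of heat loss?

Q ≈ 339 W

Treating each layer as a thermal resistance in series:
R_inner film = 1/(h_i·A) = 1/(8.17×22.8) = 0.005368 K/W
R_gypsum plaster = L/(kA) = 0.22/(0.202×22.8) = 0.04777 K/W
R_cork board = L/(kA) = 0.035/(0.046×22.8) = 0.03337 K/W
R_softwood = L/(kA) = 0.05/(0.123×22.8) = 0.01783 K/W
R_outer film = 1/(h_o·A) = 1/(24.7×22.8) = 0.001776 K/W
R_total = 0.1061 K/W
Q = ΔT / R_total = 36 / 0.1061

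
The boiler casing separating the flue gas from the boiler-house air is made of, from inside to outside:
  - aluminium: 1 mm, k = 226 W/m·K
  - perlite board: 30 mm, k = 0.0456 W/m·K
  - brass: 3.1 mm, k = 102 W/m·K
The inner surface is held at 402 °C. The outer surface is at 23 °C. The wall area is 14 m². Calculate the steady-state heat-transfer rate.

Treating each layer as a thermal resistance in series:
R_aluminium = L/(kA) = 0.001/(226×14) = 3.161×10^-7 K/W
R_perlite board = L/(kA) = 0.03/(0.0456×14) = 0.04699 K/W
R_brass = L/(kA) = 0.0031/(102×14) = 2.171×10^-6 K/W
R_total = 0.04699 K/W
Q = ΔT / R_total = 379 / 0.04699

Q ≈ 8060 W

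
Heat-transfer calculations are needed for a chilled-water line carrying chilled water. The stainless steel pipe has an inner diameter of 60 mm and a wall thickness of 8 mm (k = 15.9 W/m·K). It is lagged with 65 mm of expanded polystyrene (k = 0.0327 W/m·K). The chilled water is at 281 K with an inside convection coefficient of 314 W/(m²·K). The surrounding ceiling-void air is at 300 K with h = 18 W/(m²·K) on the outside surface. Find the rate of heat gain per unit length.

q′ ≈ 3.83 W/m

Radial resistances (cylindrical: R_cond = ln(r_o/r_i)/(2πkL), R_conv = 1/(h·2πrL)):
R_inner film = 1/(h_i·2πr₁L) = 1/(314×2π×0.03×1) = 0.0169 K/W
R_stainless steel pipe wall = ln(38/30)/(2π×15.9×1) = 0.002366 K/W
R_expanded polystyrene = ln(103/38)/(2π×0.0327×1) = 4.853 K/W
R_outer film = 1/(h_o·2πr_oL) = 1/(18×2π×0.103×1) = 0.08584 K/W
R_total = 4.958 K/W
Q = ΔT/R_total = 19/4.958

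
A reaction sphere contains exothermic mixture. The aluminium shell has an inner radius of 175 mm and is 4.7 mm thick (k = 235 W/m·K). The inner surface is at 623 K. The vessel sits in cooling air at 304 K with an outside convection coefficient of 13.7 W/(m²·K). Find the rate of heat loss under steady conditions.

For a spherical shell R = (1/r₁ − 1/r₂)/(4πk); film R = 1/(h·4πr²). In series:
R_aluminium shell = (1/0.175 − 1/0.1797)/(4π×235) = 5.061×10^-5 K/W
R_outer film = 1/(h·4πr_o²) = 1/(13.7×4π×0.1797²) = 0.1799 K/W
R_total = 0.1799 K/W
Q = ΔT/R_total = 319/0.1799

Q ≈ 1770 W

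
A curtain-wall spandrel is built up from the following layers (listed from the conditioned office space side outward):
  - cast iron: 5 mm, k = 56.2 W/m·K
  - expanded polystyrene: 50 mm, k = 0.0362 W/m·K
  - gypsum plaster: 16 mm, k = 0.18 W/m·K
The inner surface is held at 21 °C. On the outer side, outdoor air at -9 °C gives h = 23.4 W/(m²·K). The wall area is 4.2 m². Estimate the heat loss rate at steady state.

Thermal resistances in series:
R_cast iron = L/(kA) = 0.005/(56.2×4.2) = 2.118×10^-5 K/W
R_expanded polystyrene = L/(kA) = 0.05/(0.0362×4.2) = 0.3289 K/W
R_gypsum plaster = L/(kA) = 0.016/(0.18×4.2) = 0.02116 K/W
R_outer film = 1/(h_o·A) = 1/(23.4×4.2) = 0.01018 K/W
R_total = 0.3602 K/W
Q = ΔT / R_total = 30 / 0.3602

Q ≈ 83.3 W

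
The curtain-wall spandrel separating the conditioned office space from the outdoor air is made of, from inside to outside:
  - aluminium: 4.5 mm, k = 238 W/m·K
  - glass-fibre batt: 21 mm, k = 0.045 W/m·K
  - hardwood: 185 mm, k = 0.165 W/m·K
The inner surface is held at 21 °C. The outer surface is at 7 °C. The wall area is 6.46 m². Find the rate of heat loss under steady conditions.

Q ≈ 57 W

Treating each layer as a thermal resistance in series:
R_aluminium = L/(kA) = 0.0045/(238×6.46) = 2.927×10^-6 K/W
R_glass-fibre batt = L/(kA) = 0.021/(0.045×6.46) = 0.07224 K/W
R_hardwood = L/(kA) = 0.185/(0.165×6.46) = 0.1736 K/W
R_total = 0.2458 K/W
Q = ΔT / R_total = 14 / 0.2458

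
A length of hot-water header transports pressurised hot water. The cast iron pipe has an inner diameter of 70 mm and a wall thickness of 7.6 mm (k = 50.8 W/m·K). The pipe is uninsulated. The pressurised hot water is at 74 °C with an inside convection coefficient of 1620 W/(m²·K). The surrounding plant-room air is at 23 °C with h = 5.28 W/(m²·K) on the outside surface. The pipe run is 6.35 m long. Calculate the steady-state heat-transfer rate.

Q ≈ 455 W

Radial resistances (cylindrical: R_cond = ln(r_o/r_i)/(2πkL), R_conv = 1/(h·2πrL)):
R_inner film = 1/(h_i·2πr₁L) = 1/(1620×2π×0.035×6.35) = 4.42×10^-4 K/W
R_cast iron pipe wall = ln(42.6/35)/(2π×50.8×6.35) = 9.695×10^-5 K/W
R_outer film = 1/(h_o·2πr_oL) = 1/(5.28×2π×0.0426×6.35) = 0.1114 K/W
R_total = 0.112 K/W
Q = ΔT/R_total = 51/0.112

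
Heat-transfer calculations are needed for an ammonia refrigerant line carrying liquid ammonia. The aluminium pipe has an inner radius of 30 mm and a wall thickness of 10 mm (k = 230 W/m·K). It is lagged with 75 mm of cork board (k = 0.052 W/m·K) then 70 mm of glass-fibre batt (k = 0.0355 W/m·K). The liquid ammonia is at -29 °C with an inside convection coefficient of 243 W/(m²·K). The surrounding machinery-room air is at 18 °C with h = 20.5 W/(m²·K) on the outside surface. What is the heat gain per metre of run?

Per-layer cylindrical resistances, series-summed:
R_inner film = 1/(h_i·2πr₁L) = 1/(243×2π×0.03×1) = 0.02183 K/W
R_aluminium pipe wall = ln(40/30)/(2π×230×1) = 1.991×10^-4 K/W
R_cork board = ln(115/40)/(2π×0.052×1) = 3.232 K/W
R_glass-fibre batt = ln(185/115)/(2π×0.0355×1) = 2.131 K/W
R_outer film = 1/(h_o·2πr_oL) = 1/(20.5×2π×0.185×1) = 0.04197 K/W
R_total = 5.428 K/W
Q = ΔT/R_total = 47/5.428

q′ ≈ 8.66 W/m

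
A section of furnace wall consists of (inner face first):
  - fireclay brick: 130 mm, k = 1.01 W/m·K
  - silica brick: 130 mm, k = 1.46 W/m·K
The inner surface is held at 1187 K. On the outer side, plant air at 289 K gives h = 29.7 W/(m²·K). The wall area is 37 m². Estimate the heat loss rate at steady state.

Q ≈ 132000 W

Treating each layer as a thermal resistance in series:
R_fireclay brick = L/(kA) = 0.13/(1.01×37) = 0.003479 K/W
R_silica brick = L/(kA) = 0.13/(1.46×37) = 0.002407 K/W
R_outer film = 1/(h_o·A) = 1/(29.7×37) = 9.1×10^-4 K/W
R_total = 0.006795 K/W
Q = ΔT / R_total = 898 / 0.006795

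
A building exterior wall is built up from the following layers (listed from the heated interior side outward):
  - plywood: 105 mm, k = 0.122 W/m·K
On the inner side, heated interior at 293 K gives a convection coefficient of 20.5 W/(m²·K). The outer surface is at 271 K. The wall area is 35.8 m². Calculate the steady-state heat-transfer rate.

Model the wall as resistances in series:
R_inner film = 1/(h_i·A) = 1/(20.5×35.8) = 0.001363 K/W
R_plywood = L/(kA) = 0.105/(0.122×35.8) = 0.02404 K/W
R_total = 0.0254 K/W
Q = ΔT / R_total = 22 / 0.0254

Q ≈ 866 W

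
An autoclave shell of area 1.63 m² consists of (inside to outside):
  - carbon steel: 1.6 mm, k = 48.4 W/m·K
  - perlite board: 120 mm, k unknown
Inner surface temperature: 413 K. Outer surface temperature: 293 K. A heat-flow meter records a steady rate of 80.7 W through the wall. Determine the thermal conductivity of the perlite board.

Series thermal resistances:
R_carbon steel = L/(kA) = 0.0016/(48.4×1.63) = 2.028×10^-5 K/W
Sum of known resistances R_other = 2.028×10^-5 K/W
Total R = ΔT/Q = 120/80.7 = 1.487 K/W
R_perlite board = R_total − R_other = 1.487 K/W
k = L/(R·A) = 0.12/(1.487×1.63)

k ≈ 0.0495 W/(m·K)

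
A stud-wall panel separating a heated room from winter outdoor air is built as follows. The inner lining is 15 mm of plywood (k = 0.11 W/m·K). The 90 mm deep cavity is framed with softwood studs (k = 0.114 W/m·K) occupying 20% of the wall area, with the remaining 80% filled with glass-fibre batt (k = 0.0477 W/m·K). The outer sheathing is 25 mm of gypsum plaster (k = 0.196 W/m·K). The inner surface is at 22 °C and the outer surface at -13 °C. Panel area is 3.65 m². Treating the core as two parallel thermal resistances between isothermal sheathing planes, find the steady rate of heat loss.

Sheathing layers in series; stud and cavity paths in parallel between them.
R_inner = 0.015/(0.11×3.65) = 0.03736 K/W
R_stud  = 0.09/(0.114×0.2×3.65) = 1.081 K/W
R_cav   = 0.09/(0.0477×0.8×3.65) = 0.6462 K/W
1/R_core = 1/R_stud + 1/R_cav → R_core = 0.4045 K/W
R_outer = 0.025/(0.196×3.65) = 0.03495 K/W
R_total = 0.4768 K/W
Q = ΔT/R_total = 35/0.4768

Q ≈ 73.4 W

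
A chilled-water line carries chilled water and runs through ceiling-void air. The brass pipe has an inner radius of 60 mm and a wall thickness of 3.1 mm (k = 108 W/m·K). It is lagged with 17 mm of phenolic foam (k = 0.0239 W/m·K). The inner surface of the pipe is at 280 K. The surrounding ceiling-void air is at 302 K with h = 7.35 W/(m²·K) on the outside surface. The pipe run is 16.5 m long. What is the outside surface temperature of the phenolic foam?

Cylindrical conduction, so R = ln(r₂/r₁)/(2πkL) per layer, in series:
R_brass pipe wall = ln(63.1/60)/(2π×108×16.5) = 4.499×10^-6 K/W
R_phenolic foam = ln(80.1/63.1)/(2π×0.0239×16.5) = 0.09628 K/W
R_outer film = 1/(h_o·2πr_oL) = 1/(7.35×2π×0.0801×16.5) = 0.01638 K/W
R_total = 0.1127 K/W
Q = ΔT/R_total = 22/0.1127
Q = 195 W
T_interface = T_inner + Q·ΣR(inner→interface) = 280 + 195×0.09628

T ≈ 299 K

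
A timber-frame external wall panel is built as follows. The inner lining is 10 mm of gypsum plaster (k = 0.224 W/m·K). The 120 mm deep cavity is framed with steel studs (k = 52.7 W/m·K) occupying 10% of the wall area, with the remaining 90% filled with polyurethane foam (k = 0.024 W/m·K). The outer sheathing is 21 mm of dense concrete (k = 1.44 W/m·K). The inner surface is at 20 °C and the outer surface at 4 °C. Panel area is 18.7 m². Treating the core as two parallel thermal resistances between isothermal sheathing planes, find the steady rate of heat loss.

Sheathing layers in series; stud and cavity paths in parallel between them.
R_inner = 0.01/(0.224×18.7) = 0.002387 K/W
R_stud  = 0.12/(52.7×0.1×18.7) = 0.001218 K/W
R_cav   = 0.12/(0.024×0.9×18.7) = 0.2971 K/W
1/R_core = 1/R_stud + 1/R_cav → R_core = 0.001213 K/W
R_outer = 0.021/(1.44×18.7) = 7.799×10^-4 K/W
R_total = 0.00438 K/W
Q = ΔT/R_total = 16/0.00438

Q ≈ 3650 W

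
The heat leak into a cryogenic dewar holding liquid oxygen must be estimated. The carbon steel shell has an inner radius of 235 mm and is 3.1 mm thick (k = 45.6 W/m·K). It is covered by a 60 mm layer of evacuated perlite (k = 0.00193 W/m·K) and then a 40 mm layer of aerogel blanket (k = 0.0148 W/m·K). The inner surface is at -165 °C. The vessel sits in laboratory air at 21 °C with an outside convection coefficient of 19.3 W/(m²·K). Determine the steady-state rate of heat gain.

Radial (spherical) resistances in series:
R_carbon steel shell = (1/0.235 − 1/0.2381)/(4π×45.6) = 9.669×10^-5 K/W
R_evacuated perlite = (1/0.2381 − 1/0.2981)/(4π×0.00193) = 34.85 K/W
R_aerogel blanket = (1/0.2981 − 1/0.3381)/(4π×0.0148) = 2.134 K/W
R_outer film = 1/(h·4πr_o²) = 1/(19.3×4π×0.3381²) = 0.03607 K/W
R_total = 37.02 K/W
Q = ΔT/R_total = 186/37.02

Q ≈ 5.02 W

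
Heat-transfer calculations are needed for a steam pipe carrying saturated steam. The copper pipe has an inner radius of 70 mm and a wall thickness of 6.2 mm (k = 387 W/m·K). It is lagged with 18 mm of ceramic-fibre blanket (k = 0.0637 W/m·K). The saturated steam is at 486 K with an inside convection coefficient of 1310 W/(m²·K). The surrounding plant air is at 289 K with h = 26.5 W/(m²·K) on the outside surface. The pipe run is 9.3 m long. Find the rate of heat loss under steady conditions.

Q ≈ 3080 W

Per-layer cylindrical resistances, series-summed:
R_inner film = 1/(h_i·2πr₁L) = 1/(1310×2π×0.07×9.3) = 1.866×10^-4 K/W
R_copper pipe wall = ln(76.2/70)/(2π×387×9.3) = 3.753×10^-6 K/W
R_ceramic-fibre blanket = ln(94.2/76.2)/(2π×0.0637×9.3) = 0.05697 K/W
R_outer film = 1/(h_o·2πr_oL) = 1/(26.5×2π×0.0942×9.3) = 0.006856 K/W
R_total = 0.06402 K/W
Q = ΔT/R_total = 197/0.06402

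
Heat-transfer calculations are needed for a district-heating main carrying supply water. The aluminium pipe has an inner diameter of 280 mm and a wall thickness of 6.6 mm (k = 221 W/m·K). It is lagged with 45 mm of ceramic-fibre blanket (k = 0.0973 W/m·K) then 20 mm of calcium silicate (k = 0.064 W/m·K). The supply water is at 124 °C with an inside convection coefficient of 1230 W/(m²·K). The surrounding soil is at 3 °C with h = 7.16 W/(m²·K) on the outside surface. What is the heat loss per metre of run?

q′ ≈ 153 W/m

Cylindrical conduction, so R = ln(r₂/r₁)/(2πkL) per layer, in series:
R_inner film = 1/(h_i·2πr₁L) = 1/(1230×2π×0.14×1) = 9.242×10^-4 K/W
R_aluminium pipe wall = ln(146.6/140)/(2π×221×1) = 3.317×10^-5 K/W
R_ceramic-fibre blanket = ln(191.6/146.6)/(2π×0.0973×1) = 0.4379 K/W
R_calcium silicate = ln(211.6/191.6)/(2π×0.064×1) = 0.2469 K/W
R_outer film = 1/(h_o·2πr_oL) = 1/(7.16×2π×0.2116×1) = 0.105 K/W
R_total = 0.7908 K/W
Q = ΔT/R_total = 121/0.7908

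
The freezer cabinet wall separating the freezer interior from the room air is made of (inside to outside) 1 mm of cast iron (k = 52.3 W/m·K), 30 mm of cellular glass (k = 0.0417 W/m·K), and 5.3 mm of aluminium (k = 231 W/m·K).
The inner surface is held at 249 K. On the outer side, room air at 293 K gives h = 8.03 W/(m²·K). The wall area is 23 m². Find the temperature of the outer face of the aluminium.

T ≈ 287 K

Series thermal resistances:
R_cast iron = L/(kA) = 0.001/(52.3×23) = 8.313×10^-7 K/W
R_cellular glass = L/(kA) = 0.03/(0.0417×23) = 0.03128 K/W
R_aluminium = L/(kA) = 0.0053/(231×23) = 9.976×10^-7 K/W
R_outer film = 1/(h_o·A) = 1/(8.03×23) = 0.005414 K/W
R_total = 0.0367 K/W;  Q = ΔT/R_total = 44/0.0367 = 1199 W
T_interface = T_inner + Q·ΣR(inner→interface) = 249 + 1200×0.03128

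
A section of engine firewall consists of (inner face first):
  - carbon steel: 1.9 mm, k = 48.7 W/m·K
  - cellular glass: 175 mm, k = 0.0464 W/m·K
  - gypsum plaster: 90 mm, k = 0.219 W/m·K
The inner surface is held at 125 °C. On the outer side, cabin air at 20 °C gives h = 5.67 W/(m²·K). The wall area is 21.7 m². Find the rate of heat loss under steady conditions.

Series thermal resistances:
R_carbon steel = L/(kA) = 0.0019/(48.7×21.7) = 1.798×10^-6 K/W
R_cellular glass = L/(kA) = 0.175/(0.0464×21.7) = 0.1738 K/W
R_gypsum plaster = L/(kA) = 0.09/(0.219×21.7) = 0.01894 K/W
R_outer film = 1/(h_o·A) = 1/(5.67×21.7) = 0.008128 K/W
R_total = 0.2009 K/W
Q = ΔT / R_total = 105 / 0.2009

Q ≈ 523 W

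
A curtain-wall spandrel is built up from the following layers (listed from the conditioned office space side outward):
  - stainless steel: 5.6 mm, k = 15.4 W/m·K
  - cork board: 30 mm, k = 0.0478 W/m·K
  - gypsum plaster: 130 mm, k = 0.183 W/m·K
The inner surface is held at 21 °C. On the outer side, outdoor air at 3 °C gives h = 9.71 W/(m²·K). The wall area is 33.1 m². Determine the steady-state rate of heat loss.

Q ≈ 413 W

Using the resistance-network approach (series):
R_stainless steel = L/(kA) = 0.0056/(15.4×33.1) = 1.099×10^-5 K/W
R_cork board = L/(kA) = 0.03/(0.0478×33.1) = 0.01896 K/W
R_gypsum plaster = L/(kA) = 0.13/(0.183×33.1) = 0.02146 K/W
R_outer film = 1/(h_o·A) = 1/(9.71×33.1) = 0.003111 K/W
R_total = 0.04355 K/W
Q = ΔT / R_total = 18 / 0.04355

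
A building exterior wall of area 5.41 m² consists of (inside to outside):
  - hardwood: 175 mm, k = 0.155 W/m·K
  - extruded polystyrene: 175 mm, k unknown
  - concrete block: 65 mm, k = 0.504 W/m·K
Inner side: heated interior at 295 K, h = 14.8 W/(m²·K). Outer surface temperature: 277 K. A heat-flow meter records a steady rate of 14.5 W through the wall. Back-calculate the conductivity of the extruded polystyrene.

k ≈ 0.0325 W/(m·K)

Model the wall as resistances in series:
R_inner film = 1/(h_i·A) = 1/(14.8×5.41) = 0.01249 K/W
R_hardwood = L/(kA) = 0.175/(0.155×5.41) = 0.2087 K/W
R_concrete block = L/(kA) = 0.065/(0.504×5.41) = 0.02384 K/W
Sum of known resistances R_other = 0.245 K/W
Total R = ΔT/Q = 18/14.5 = 1.241 K/W
R_extruded polystyrene = R_total − R_other = 0.9964 K/W
k = L/(R·A) = 0.175/(0.9964×5.41)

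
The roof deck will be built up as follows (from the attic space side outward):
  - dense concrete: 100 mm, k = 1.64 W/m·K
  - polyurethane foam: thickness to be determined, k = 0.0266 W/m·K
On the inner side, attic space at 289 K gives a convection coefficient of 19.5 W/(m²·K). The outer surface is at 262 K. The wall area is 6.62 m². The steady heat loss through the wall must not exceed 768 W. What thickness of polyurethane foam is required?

Treating each layer as a thermal resistance in series:
R_inner film = 1/(h_i·A) = 1/(19.5×6.62) = 0.007747 K/W
R_dense concrete = L/(kA) = 0.1/(1.64×6.62) = 0.009211 K/W
Sum of the known resistances R_other = 0.01696 K/W
Required total resistance R_tot = ΔT/Q_allow = 27/768 = 0.03516 K/W
R_polyurethane foam = R_tot − R_other = 0.0182 K/W
L = R·k·A = 0.0182×0.0266×6.62

L ≈ 3.2 mm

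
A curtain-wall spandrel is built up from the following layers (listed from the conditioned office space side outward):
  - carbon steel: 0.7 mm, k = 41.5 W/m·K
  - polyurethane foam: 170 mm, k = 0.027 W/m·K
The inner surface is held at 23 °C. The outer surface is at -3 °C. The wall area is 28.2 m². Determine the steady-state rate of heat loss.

Q ≈ 116 W

Series thermal resistances:
R_carbon steel = L/(kA) = 0.0007/(41.5×28.2) = 5.981×10^-7 K/W
R_polyurethane foam = L/(kA) = 0.17/(0.027×28.2) = 0.2233 K/W
R_total = 0.2233 K/W
Q = ΔT / R_total = 26 / 0.2233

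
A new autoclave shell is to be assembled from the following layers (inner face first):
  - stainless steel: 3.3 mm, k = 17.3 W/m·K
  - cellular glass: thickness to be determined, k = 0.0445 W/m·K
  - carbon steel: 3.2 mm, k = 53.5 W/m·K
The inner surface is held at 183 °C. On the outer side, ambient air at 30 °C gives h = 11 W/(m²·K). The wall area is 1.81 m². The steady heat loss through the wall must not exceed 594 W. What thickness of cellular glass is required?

Series thermal resistances:
R_stainless steel = L/(kA) = 0.0033/(17.3×1.81) = 1.054×10^-4 K/W
R_carbon steel = L/(kA) = 0.0032/(53.5×1.81) = 3.305×10^-5 K/W
R_outer film = 1/(h_o·A) = 1/(11×1.81) = 0.05023 K/W
Sum of the known resistances R_other = 0.05036 K/W
Required total resistance R_tot = ΔT/Q_allow = 153/594 = 0.2576 K/W
R_cellular glass = R_tot − R_other = 0.2072 K/W
L = R·k·A = 0.2072×0.0445×1.81

L ≈ 16.7 mm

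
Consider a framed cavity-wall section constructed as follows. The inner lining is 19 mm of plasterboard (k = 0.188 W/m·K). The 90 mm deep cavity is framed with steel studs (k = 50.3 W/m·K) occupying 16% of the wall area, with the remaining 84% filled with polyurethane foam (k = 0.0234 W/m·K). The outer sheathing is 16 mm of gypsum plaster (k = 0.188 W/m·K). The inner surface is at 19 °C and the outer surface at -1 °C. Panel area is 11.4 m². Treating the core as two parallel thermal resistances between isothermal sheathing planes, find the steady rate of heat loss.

Sheathing layers in series; stud and cavity paths in parallel between them.
R_inner = 0.019/(0.188×11.4) = 0.008865 K/W
R_stud  = 0.09/(50.3×0.16×11.4) = 9.81×10^-4 K/W
R_cav   = 0.09/(0.0234×0.84×11.4) = 0.4016 K/W
1/R_core = 1/R_stud + 1/R_cav → R_core = 9.786×10^-4 K/W
R_outer = 0.016/(0.188×11.4) = 0.007465 K/W
R_total = 0.01731 K/W
Q = ΔT/R_total = 20/0.01731

Q ≈ 1160 W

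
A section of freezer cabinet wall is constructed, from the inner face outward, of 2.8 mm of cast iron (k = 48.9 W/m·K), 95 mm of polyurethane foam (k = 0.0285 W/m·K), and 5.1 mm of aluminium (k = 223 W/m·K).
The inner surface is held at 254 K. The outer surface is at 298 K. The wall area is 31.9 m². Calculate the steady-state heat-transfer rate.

Using the resistance-network approach (series):
R_cast iron = L/(kA) = 0.0028/(48.9×31.9) = 1.795×10^-6 K/W
R_polyurethane foam = L/(kA) = 0.095/(0.0285×31.9) = 0.1045 K/W
R_aluminium = L/(kA) = 0.0051/(223×31.9) = 7.169×10^-7 K/W
R_total = 0.1045 K/W
Q = ΔT / R_total = 44 / 0.1045

Q ≈ 421 W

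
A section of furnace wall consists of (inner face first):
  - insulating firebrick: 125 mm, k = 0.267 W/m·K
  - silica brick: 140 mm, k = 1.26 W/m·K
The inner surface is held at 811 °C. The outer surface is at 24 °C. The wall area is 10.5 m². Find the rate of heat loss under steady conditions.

Treating each layer as a thermal resistance in series:
R_insulating firebrick = L/(kA) = 0.125/(0.267×10.5) = 0.04459 K/W
R_silica brick = L/(kA) = 0.14/(1.26×10.5) = 0.01058 K/W
R_total = 0.05517 K/W
Q = ΔT / R_total = 787 / 0.05517

Q ≈ 14300 W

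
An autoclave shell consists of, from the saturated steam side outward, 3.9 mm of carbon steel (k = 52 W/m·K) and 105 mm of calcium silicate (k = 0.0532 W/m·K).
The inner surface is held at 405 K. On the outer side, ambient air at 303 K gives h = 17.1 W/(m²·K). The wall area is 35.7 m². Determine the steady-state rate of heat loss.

Model the wall as resistances in series:
R_carbon steel = L/(kA) = 0.0039/(52×35.7) = 2.101×10^-6 K/W
R_calcium silicate = L/(kA) = 0.105/(0.0532×35.7) = 0.05529 K/W
R_outer film = 1/(h_o·A) = 1/(17.1×35.7) = 0.001638 K/W
R_total = 0.05693 K/W
Q = ΔT / R_total = 102 / 0.05693

Q ≈ 1790 W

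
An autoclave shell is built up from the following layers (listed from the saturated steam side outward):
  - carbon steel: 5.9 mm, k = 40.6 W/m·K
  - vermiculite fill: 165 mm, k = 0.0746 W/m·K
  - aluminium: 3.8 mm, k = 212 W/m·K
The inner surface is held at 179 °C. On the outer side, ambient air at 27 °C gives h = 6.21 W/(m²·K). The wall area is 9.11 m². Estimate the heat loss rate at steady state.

Treating each layer as a thermal resistance in series:
R_carbon steel = L/(kA) = 0.0059/(40.6×9.11) = 1.595×10^-5 K/W
R_vermiculite fill = L/(kA) = 0.165/(0.0746×9.11) = 0.2428 K/W
R_aluminium = L/(kA) = 0.0038/(212×9.11) = 1.968×10^-6 K/W
R_outer film = 1/(h_o·A) = 1/(6.21×9.11) = 0.01768 K/W
R_total = 0.2605 K/W
Q = ΔT / R_total = 152 / 0.2605

Q ≈ 584 W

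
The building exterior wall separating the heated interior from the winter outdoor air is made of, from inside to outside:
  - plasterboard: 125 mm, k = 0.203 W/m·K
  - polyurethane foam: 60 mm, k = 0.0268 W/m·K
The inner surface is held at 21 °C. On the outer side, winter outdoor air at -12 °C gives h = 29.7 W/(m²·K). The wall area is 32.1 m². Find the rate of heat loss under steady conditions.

Treating each layer as a thermal resistance in series:
R_plasterboard = L/(kA) = 0.125/(0.203×32.1) = 0.01918 K/W
R_polyurethane foam = L/(kA) = 0.06/(0.0268×32.1) = 0.06974 K/W
R_outer film = 1/(h_o·A) = 1/(29.7×32.1) = 0.001049 K/W
R_total = 0.08998 K/W
Q = ΔT / R_total = 33 / 0.08998

Q ≈ 367 W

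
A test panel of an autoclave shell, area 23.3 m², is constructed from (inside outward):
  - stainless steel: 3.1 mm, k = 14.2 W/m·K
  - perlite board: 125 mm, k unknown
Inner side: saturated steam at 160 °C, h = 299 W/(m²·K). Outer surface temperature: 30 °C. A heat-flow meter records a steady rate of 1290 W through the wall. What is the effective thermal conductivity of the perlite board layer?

Model the wall as resistances in series:
R_inner film = 1/(h_i·A) = 1/(299×23.3) = 1.435×10^-4 K/W
R_stainless steel = L/(kA) = 0.0031/(14.2×23.3) = 9.37×10^-6 K/W
Sum of known resistances R_other = 1.529×10^-4 K/W
Total R = ΔT/Q = 130/1290 = 0.1008 K/W
R_perlite board = R_total − R_other = 0.1006 K/W
k = L/(R·A) = 0.125/(0.1006×23.3)

k ≈ 0.0533 W/(m·K)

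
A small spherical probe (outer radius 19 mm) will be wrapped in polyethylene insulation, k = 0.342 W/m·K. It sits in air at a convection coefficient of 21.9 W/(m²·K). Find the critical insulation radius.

r_cr ≈ 31.2 mm

For a sphere r_cr = 2k/h = 2×0.342/21.9
r_cr = 31.2 mm; since the bare radius (19 mm) is below r_cr, adding a thin layer of insulation will *increase* heat loss.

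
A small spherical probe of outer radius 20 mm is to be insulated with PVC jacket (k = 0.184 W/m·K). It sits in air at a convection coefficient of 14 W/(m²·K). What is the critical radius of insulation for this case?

r_cr ≈ 26.3 mm

For a sphere r_cr = 2k/h = 2×0.184/14
r_cr = 26.3 mm; since the bare radius (20 mm) is below r_cr, adding a thin layer of insulation will *increase* heat loss.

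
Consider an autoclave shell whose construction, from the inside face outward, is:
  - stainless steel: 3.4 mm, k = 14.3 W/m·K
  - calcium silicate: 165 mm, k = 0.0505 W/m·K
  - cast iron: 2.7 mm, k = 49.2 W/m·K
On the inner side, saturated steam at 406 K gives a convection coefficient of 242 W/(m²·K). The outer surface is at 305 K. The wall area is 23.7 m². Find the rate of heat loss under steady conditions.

Q ≈ 732 W

Using the resistance-network approach (series):
R_inner film = 1/(h_i·A) = 1/(242×23.7) = 1.744×10^-4 K/W
R_stainless steel = L/(kA) = 0.0034/(14.3×23.7) = 1.003×10^-5 K/W
R_calcium silicate = L/(kA) = 0.165/(0.0505×23.7) = 0.1379 K/W
R_cast iron = L/(kA) = 0.0027/(49.2×23.7) = 2.316×10^-6 K/W
R_total = 0.138 K/W
Q = ΔT / R_total = 101 / 0.138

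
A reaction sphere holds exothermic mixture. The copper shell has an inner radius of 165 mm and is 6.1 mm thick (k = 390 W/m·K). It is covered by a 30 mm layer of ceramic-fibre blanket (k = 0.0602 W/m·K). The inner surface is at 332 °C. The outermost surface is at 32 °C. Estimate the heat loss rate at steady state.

Each spherical layer contributes R = (1/r_i − 1/r_o)/(4πk):
R_copper shell = (1/0.165 − 1/0.1711)/(4π×390) = 4.409×10^-5 K/W
R_ceramic-fibre blanket = (1/0.1711 − 1/0.2011)/(4π×0.0602) = 1.153 K/W
R_total = 1.153 K/W
Q = ΔT/R_total = 300/1.153

Q ≈ 260 W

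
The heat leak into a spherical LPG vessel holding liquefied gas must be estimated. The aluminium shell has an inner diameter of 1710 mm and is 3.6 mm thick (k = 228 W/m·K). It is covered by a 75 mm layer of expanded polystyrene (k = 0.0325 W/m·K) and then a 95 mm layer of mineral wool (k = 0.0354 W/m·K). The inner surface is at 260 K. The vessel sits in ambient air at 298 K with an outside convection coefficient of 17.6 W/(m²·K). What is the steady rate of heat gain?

Q ≈ 83.4 W

Radial (spherical) resistances in series:
R_aluminium shell = (1/0.855 − 1/0.8586)/(4π×228) = 1.712×10^-6 K/W
R_expanded polystyrene = (1/0.8586 − 1/0.9336)/(4π×0.0325) = 0.2291 K/W
R_mineral wool = (1/0.9336 − 1/1.0286)/(4π×0.0354) = 0.2224 K/W
R_outer film = 1/(h·4πr_o²) = 1/(17.6×4π×1.0286²) = 0.004274 K/W
R_total = 0.4558 K/W
Q = ΔT/R_total = 38/0.4558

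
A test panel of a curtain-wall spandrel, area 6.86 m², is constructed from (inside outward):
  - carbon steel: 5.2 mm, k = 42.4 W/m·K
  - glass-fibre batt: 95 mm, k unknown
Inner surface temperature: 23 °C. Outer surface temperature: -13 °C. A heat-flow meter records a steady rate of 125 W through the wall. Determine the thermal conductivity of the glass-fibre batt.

k ≈ 0.0481 W/(m·K)

Model the wall as resistances in series:
R_carbon steel = L/(kA) = 0.0052/(42.4×6.86) = 1.788×10^-5 K/W
Sum of known resistances R_other = 1.788×10^-5 K/W
Total R = ΔT/Q = 36/125 = 0.288 K/W
R_glass-fibre batt = R_total − R_other = 0.288 K/W
k = L/(R·A) = 0.095/(0.288×6.86)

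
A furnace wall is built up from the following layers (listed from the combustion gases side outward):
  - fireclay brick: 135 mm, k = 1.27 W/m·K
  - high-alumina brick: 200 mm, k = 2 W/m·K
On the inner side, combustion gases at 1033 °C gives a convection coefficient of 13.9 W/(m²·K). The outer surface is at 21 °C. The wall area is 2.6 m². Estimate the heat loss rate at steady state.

Q ≈ 9460 W

Model the wall as resistances in series:
R_inner film = 1/(h_i·A) = 1/(13.9×2.6) = 0.02767 K/W
R_fireclay brick = L/(kA) = 0.135/(1.27×2.6) = 0.04088 K/W
R_high-alumina brick = L/(kA) = 0.2/(2×2.6) = 0.03846 K/W
R_total = 0.107 K/W
Q = ΔT / R_total = 1012 / 0.107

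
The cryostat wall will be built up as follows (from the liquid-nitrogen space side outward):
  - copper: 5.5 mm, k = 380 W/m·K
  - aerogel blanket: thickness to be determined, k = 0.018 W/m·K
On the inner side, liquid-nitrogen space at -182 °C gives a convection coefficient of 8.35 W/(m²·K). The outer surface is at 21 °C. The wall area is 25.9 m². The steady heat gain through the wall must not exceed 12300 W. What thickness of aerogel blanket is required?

Treating each layer as a thermal resistance in series:
R_inner film = 1/(h_i·A) = 1/(8.35×25.9) = 0.004624 K/W
R_copper = L/(kA) = 0.0055/(380×25.9) = 5.588×10^-7 K/W
Sum of the known resistances R_other = 0.004625 K/W
Required total resistance R_tot = ΔT/Q_allow = 203/12300 = 0.0165 K/W
R_aerogel blanket = R_tot − R_other = 0.01188 K/W
L = R·k·A = 0.01188×0.018×25.9

L ≈ 5.54 mm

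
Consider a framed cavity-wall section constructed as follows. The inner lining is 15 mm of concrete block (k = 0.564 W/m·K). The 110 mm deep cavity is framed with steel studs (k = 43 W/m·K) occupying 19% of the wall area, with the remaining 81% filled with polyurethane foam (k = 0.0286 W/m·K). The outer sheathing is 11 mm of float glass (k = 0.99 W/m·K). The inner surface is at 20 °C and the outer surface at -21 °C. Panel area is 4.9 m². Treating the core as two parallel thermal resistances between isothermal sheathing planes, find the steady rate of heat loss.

Sheathing layers in series; stud and cavity paths in parallel between them.
R_inner = 0.015/(0.564×4.9) = 0.005428 K/W
R_stud  = 0.11/(43×0.19×4.9) = 0.002748 K/W
R_cav   = 0.11/(0.0286×0.81×4.9) = 0.969 K/W
1/R_core = 1/R_stud + 1/R_cav → R_core = 0.00274 K/W
R_outer = 0.011/(0.99×4.9) = 0.002268 K/W
R_total = 0.01044 K/W
Q = ΔT/R_total = 41/0.01044

Q ≈ 3930 W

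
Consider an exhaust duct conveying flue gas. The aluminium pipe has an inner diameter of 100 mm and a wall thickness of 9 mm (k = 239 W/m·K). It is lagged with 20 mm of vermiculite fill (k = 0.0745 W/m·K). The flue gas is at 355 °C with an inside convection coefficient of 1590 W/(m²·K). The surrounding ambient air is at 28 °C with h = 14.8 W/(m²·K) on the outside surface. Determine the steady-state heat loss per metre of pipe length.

q′ ≈ 429 W/m

Treating each annulus and film as a series resistance:
R_inner film = 1/(h_i·2πr₁L) = 1/(1590×2π×0.05×1) = 0.002002 K/W
R_aluminium pipe wall = ln(59/50)/(2π×239×1) = 1.102×10^-4 K/W
R_vermiculite fill = ln(79/59)/(2π×0.0745×1) = 0.6236 K/W
R_outer film = 1/(h_o·2πr_oL) = 1/(14.8×2π×0.079×1) = 0.1361 K/W
R_total = 0.7618 K/W
Q = ΔT/R_total = 327/0.7618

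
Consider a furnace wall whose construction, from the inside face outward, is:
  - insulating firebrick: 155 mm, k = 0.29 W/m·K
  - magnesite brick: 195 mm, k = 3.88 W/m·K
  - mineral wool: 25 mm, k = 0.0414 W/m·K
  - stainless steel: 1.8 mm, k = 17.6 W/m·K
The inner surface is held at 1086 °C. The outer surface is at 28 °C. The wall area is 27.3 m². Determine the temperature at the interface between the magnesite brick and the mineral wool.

Series thermal resistances:
R_insulating firebrick = L/(kA) = 0.155/(0.29×27.3) = 0.01958 K/W
R_magnesite brick = L/(kA) = 0.195/(3.88×27.3) = 0.001841 K/W
R_mineral wool = L/(kA) = 0.025/(0.0414×27.3) = 0.02212 K/W
R_stainless steel = L/(kA) = 0.0018/(17.6×27.3) = 3.746×10^-6 K/W
R_total = 0.04354 K/W;  Q = ΔT/R_total = 1058/0.04354 = 24300 W
T_interface = T_inner − Q·ΣR(inner→interface) = 1086 − 24300×0.02142

T ≈ 566 °C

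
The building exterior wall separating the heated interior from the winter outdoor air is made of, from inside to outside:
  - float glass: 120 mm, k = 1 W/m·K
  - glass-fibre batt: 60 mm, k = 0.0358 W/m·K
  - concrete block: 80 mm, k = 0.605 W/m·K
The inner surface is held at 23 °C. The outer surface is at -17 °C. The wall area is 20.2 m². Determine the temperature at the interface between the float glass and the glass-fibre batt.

Model the wall as resistances in series:
R_float glass = L/(kA) = 0.12/(1×20.2) = 0.005941 K/W
R_glass-fibre batt = L/(kA) = 0.06/(0.0358×20.2) = 0.08297 K/W
R_concrete block = L/(kA) = 0.08/(0.605×20.2) = 0.006546 K/W
R_total = 0.09546 K/W;  Q = ΔT/R_total = 40/0.09546 = 419 W
T_interface = T_inner − Q·ΣR(inner→interface) = 23 − 419×0.005941

T ≈ 20.5 °C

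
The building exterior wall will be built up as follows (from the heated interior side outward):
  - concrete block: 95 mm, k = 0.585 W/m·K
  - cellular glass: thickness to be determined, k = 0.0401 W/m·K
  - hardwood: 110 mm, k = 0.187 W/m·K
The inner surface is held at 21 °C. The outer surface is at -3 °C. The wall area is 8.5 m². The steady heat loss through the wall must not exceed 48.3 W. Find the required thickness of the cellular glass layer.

Thermal resistances in series:
R_concrete block = L/(kA) = 0.095/(0.585×8.5) = 0.01911 K/W
R_hardwood = L/(kA) = 0.11/(0.187×8.5) = 0.0692 K/W
Sum of the known resistances R_other = 0.08831 K/W
Required total resistance R_tot = ΔT/Q_allow = 24/48.3 = 0.4969 K/W
R_cellular glass = R_tot − R_other = 0.4086 K/W
L = R·k·A = 0.4086×0.0401×8.5

L ≈ 139 mm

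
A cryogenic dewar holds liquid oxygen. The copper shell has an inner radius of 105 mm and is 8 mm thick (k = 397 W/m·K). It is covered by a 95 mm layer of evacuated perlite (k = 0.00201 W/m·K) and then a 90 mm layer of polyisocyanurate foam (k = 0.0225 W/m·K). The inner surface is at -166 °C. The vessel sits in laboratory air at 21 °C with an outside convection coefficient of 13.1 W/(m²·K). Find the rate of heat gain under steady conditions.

Q ≈ 1.13 W

Spherical conduction: R = (1/r_in − 1/r_out)/(4πk) per layer; series-sum.
R_copper shell = (1/0.105 − 1/0.113)/(4π×397) = 1.352×10^-4 K/W
R_evacuated perlite = (1/0.113 − 1/0.208)/(4π×0.00201) = 160 K/W
R_polyisocyanurate foam = (1/0.208 − 1/0.298)/(4π×0.0225) = 5.135 K/W
R_outer film = 1/(h·4πr_o²) = 1/(13.1×4π×0.298²) = 0.0684 K/W
R_total = 165.2 K/W
Q = ΔT/R_total = 187/165.2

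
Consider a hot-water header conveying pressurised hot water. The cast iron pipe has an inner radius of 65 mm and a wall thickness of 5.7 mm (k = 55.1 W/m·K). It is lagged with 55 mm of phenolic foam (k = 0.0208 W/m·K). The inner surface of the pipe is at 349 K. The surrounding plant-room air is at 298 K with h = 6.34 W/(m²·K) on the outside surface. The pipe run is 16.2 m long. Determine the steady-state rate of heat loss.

Treating each annulus and film as a series resistance:
R_cast iron pipe wall = ln(70.7/65)/(2π×55.1×16.2) = 1.499×10^-5 K/W
R_phenolic foam = ln(125.7/70.7)/(2π×0.0208×16.2) = 0.2718 K/W
R_outer film = 1/(h_o·2πr_oL) = 1/(6.34×2π×0.1257×16.2) = 0.01233 K/W
R_total = 0.2841 K/W
Q = ΔT/R_total = 51/0.2841

Q ≈ 179 W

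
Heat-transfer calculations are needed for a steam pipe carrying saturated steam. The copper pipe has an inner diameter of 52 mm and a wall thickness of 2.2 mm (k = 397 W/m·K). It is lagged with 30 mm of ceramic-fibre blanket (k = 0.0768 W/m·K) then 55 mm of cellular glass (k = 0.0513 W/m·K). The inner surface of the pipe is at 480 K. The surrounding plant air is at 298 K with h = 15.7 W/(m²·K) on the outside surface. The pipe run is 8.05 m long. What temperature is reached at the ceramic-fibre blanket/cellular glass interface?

Cylindrical conduction, so R = ln(r₂/r₁)/(2πkL) per layer, in series:
R_copper pipe wall = ln(28.2/26)/(2π×397×8.05) = 4.045×10^-6 K/W
R_ceramic-fibre blanket = ln(58.2/28.2)/(2π×0.0768×8.05) = 0.1865 K/W
R_cellular glass = ln(113.2/58.2)/(2π×0.0513×8.05) = 0.2564 K/W
R_outer film = 1/(h_o·2πr_oL) = 1/(15.7×2π×0.1132×8.05) = 0.01112 K/W
R_total = 0.454 K/W
Q = ΔT/R_total = 182/0.454
Q = 401 W
T_interface = T_inner − Q·ΣR(inner→interface) = 480 − 401×0.1865

T ≈ 405 K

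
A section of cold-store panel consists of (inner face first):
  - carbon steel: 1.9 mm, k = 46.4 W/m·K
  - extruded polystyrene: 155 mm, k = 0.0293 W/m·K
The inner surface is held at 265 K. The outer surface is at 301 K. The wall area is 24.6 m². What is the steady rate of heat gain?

Treating each layer as a thermal resistance in series:
R_carbon steel = L/(kA) = 0.0019/(46.4×24.6) = 1.665×10^-6 K/W
R_extruded polystyrene = L/(kA) = 0.155/(0.0293×24.6) = 0.215 K/W
R_total = 0.215 K/W
Q = ΔT / R_total = 36 / 0.215

Q ≈ 167 W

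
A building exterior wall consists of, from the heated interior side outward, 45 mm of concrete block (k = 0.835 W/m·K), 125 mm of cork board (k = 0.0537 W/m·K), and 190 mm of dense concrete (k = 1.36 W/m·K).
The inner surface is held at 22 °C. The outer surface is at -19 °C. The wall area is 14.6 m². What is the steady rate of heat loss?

Q ≈ 237 W

Thermal resistances in series:
R_concrete block = L/(kA) = 0.045/(0.835×14.6) = 0.003691 K/W
R_cork board = L/(kA) = 0.125/(0.0537×14.6) = 0.1594 K/W
R_dense concrete = L/(kA) = 0.19/(1.36×14.6) = 0.009569 K/W
R_total = 0.1727 K/W
Q = ΔT / R_total = 41 / 0.1727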